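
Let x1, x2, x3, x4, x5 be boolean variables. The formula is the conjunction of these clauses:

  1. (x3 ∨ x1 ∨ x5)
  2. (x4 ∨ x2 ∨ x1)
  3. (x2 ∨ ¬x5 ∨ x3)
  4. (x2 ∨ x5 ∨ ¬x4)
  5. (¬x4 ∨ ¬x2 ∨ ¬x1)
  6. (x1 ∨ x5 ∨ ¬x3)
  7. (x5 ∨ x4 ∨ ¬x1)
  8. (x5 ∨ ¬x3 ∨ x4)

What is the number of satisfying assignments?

9

Case analysis on x5 and x1:
  x5=1, x1=1: remaining (x2,x3,x4) ∈ {(0,1,0); (0,1,1); (1,0,0); (1,1,0)} — 4.
  x5=1, x1=0: 5 of the 8 assignments to (x2,x3,x4) work.
  x5=0, x1=1: a clause becomes empty — 0.
  x5=0, x1=0: a clause becomes empty — 0.
Total: 4 + 5 + 0 + 0 = 9.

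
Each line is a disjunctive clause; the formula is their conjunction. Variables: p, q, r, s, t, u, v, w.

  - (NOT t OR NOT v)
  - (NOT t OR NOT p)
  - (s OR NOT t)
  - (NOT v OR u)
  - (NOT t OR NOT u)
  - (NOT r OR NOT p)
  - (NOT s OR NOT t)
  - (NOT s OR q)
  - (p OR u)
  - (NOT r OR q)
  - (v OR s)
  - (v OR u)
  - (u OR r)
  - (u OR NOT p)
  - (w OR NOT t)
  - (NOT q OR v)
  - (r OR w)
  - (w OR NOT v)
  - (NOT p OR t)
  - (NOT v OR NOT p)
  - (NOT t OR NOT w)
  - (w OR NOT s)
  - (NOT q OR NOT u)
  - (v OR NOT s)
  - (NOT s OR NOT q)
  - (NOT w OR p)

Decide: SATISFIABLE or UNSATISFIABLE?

UNSATISFIABLE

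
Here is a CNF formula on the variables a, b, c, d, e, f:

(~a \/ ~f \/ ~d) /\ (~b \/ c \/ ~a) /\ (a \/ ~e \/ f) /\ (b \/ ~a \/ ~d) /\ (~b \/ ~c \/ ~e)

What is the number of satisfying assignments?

33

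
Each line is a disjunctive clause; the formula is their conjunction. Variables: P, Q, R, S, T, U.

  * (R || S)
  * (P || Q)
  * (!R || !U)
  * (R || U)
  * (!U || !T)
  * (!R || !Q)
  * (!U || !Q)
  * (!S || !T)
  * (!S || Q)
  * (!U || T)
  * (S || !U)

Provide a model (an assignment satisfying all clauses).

P = True, Q = False, R = True, S = False, T = True, U = False

Check each clause:
  1. (R || S) — R is true.
  2. (Q || P) — P is true.
  3. (!R || !U) — !U is true.
  4. (R || U) — R is true.
  5. (!U || !T) — !U is true.
  6. (!R || !Q) — !Q is true.
  7. (!Q || !U) — !U is true.
  8. (!S || !T) — !S is true.
  9. (Q || !S) — !S is true.
  10. (!U || T) — !U is true.
  11. (!U || S) — !U is true.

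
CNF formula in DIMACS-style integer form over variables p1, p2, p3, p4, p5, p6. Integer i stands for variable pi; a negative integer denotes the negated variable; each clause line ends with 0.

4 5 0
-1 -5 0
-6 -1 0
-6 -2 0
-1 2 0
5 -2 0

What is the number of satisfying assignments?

Case analysis on p1 and p2:
  p1=T, p2=T: a clause becomes empty — 0.
  p1=T, p2=F: a clause becomes empty — 0.
  p1=F, p2=T: remaining (p3,p4,p5,p6) ∈ {(F,F,T,F); (F,T,T,F); (T,F,T,F); (T,T,T,F)} — 4.
  p1=F, p2=F: p3, p6 free; 3 ways for (p4,p5) × 2^2 = 12.
Total: 0 + 0 + 4 + 12 = 16.

16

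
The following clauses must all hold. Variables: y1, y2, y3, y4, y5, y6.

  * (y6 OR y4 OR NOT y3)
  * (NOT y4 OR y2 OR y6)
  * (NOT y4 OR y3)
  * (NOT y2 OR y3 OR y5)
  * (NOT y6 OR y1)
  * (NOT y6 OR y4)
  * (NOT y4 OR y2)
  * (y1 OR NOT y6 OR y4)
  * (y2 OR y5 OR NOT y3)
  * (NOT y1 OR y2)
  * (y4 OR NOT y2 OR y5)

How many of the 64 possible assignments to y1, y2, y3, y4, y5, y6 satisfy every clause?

10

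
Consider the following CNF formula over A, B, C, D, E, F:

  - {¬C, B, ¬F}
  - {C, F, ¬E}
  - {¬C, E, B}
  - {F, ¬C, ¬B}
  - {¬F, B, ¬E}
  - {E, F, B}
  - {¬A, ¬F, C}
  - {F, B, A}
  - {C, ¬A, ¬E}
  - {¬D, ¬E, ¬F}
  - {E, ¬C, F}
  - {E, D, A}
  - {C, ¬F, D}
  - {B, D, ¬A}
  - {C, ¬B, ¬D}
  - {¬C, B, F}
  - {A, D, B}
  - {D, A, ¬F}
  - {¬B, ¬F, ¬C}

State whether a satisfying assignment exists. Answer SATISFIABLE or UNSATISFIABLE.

SATISFIABLE

Set A = True and propagate.
For the remaining variables, B = True, C = False, D = False, E = False, F = False works.
So A=1, B=1, C=0, D=0, E=0, F=0 is a satisfying assignment.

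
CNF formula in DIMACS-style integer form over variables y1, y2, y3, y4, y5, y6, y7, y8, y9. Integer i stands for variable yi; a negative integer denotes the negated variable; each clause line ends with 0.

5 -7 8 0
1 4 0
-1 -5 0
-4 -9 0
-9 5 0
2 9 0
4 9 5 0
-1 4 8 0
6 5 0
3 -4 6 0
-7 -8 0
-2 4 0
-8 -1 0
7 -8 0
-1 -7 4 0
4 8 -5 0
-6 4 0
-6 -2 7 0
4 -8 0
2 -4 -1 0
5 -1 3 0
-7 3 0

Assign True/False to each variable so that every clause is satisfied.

y1 = False  y2 = True  y3 = True  y4 = True  y5 = True  y6 = True  y7 = True  y8 = False  y9 = False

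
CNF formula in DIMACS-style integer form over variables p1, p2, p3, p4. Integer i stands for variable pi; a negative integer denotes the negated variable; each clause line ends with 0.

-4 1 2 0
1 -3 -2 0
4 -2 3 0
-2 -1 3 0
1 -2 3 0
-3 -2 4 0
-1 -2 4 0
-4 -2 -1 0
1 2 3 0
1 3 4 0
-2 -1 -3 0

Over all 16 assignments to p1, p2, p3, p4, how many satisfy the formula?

Satisfying assignments:
  p1=F p2=F p3=T p4=F
  p1=T p2=F p3=F p4=F
  p1=T p2=F p3=F p4=T
  p1=T p2=F p3=T p4=F
  p1=T p2=F p3=T p4=T
Count: 5.

5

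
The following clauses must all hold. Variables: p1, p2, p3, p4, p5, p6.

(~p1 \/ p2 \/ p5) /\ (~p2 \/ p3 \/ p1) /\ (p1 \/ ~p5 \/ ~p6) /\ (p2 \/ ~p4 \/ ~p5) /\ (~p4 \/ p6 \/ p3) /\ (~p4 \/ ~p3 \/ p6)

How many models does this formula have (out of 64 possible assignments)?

Case analysis on p1 and p2:
  p1=T, p2=T: p3, p5 free; 3 ways for (p4,p6) × 2^2 = 12.
  p1=T, p2=F: remaining (p3,p4,p5,p6) ∈ {(F,F,T,F); (F,F,T,T); (T,F,T,F); (T,F,T,T)} — 4.
  p1=F, p2=T: remaining (p3,p4,p5,p6) ∈ {(T,F,F,F); (T,F,F,T); (T,F,T,F); (T,T,F,T)} — 4.
  p1=F, p2=F: p3 free; 4 ways for (p4,p5,p6) × 2^1 = 8.
Total: 12 + 4 + 4 + 8 = 28.

28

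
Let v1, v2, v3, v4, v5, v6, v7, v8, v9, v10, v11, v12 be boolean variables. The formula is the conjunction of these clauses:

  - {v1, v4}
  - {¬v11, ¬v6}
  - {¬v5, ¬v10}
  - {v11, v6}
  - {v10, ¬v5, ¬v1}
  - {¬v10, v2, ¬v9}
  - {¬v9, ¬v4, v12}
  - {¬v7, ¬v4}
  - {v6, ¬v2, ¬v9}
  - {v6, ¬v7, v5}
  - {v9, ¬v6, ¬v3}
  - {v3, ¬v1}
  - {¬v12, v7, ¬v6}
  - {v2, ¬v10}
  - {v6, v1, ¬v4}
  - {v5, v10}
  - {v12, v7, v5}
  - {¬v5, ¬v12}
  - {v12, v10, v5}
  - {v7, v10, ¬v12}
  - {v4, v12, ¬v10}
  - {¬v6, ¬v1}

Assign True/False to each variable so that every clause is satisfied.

v1=T, v2=T, v3=T, v4=T, v5=F, v6=F, v7=F, v8=F, v9=F, v10=T, v11=T, v12=T

Try v1 = True.
  then v3 is forced to True.
  then v6 is forced to False.
  then v11 is forced to True.
Branch on v2: take v2 = True.
  then v9 is forced to False.
Branch on v4: take v4 = True.
  then v7 is forced to False.
The remaining clauses are satisfied by v5 = False, v8 = False, v10 = True, v12 = True.
Check each clause:
  1. {v4, v1} — v1 is true.
  2. {¬v6, ¬v11} — ¬v6 is true.
  3. {¬v10, ¬v5} — ¬v5 is true.
  4. {v11, v6} — v11 is true.
  5. {¬v5, v10, ¬v1} — v10 is true.
  6. {v2, ¬v9, ¬v10} — v2 is true.
  7. {¬v9, ¬v4, v12} — v12 is true.
  8. {¬v7, ¬v4} — ¬v7 is true.
  9. {¬v9, v6, ¬v2} — ¬v9 is true.
  10. {v6, v5, ¬v7} — ¬v7 is true.
  11. {v9, ¬v3, ¬v6} — ¬v6 is true.
  12. {v3, ¬v1} — v3 is true.
  13. {v7, ¬v6, ¬v12} — ¬v6 is true.
  14. {¬v10, v2} — v2 is true.
  15. {v1, v6, ¬v4} — v1 is true.
  16. {v10, v5} — v10 is true.
  17. {v5, v12, v7} — v12 is true.
  18. {¬v5, ¬v12} — ¬v5 is true.
  19. {v10, v12, v5} — v10 is true.
  20. {v7, v10, ¬v12} — v10 is true.
  21. {¬v10, v4, v12} — v12 is true.
  22. {¬v6, ¬v1} — ¬v6 is true.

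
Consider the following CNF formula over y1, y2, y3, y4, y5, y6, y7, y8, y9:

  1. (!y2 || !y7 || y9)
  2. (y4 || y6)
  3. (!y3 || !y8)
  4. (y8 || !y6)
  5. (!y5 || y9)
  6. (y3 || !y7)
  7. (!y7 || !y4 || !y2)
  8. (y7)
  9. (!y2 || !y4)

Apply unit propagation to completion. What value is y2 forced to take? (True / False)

False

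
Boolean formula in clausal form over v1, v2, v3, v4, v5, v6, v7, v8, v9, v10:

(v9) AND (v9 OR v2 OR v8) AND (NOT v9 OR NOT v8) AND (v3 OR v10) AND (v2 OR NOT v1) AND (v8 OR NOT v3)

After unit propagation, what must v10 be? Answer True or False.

True

(v9) stands alone — v9 = True.
(NOT v9 OR NOT v8): since v9 = True, the clause reduces to (NOT v8). v8 = False.
(v8 OR NOT v3) with v8 = False leaves only NOT v3, so v3 = False.
In (v3 OR v10), v3 is now false; v10 must hold, so v10 = True.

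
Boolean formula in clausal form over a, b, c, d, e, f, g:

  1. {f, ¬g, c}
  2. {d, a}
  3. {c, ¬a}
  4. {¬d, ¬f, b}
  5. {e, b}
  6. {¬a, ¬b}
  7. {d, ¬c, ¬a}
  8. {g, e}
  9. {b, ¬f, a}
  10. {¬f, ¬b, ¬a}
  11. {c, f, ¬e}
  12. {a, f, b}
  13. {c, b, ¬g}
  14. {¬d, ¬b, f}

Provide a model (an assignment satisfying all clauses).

a=False, b=True, c=True, d=True, e=True, f=True, g=False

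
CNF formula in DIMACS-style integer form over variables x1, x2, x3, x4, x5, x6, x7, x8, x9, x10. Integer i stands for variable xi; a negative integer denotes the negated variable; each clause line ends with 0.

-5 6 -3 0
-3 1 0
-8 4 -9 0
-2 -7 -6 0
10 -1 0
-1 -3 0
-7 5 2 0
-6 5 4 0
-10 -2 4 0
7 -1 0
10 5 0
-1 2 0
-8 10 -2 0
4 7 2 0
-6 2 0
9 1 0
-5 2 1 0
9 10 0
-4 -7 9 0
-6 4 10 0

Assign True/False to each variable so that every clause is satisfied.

x1=False  x2=True  x3=False  x4=True  x5=False  x6=True  x7=False  x8=False  x9=True  x10=True

x3 occurs only negated in the remaining clauses — set x3 = False.
x8 occurs only negated in the remaining clauses — set x8 = False.
Set x1 = False and propagate.
  then x9 is forced to True.
For the remaining variables, x2 = True, x4 = True, x5 = False, x6 = True, x7 = False, x10 = True works.
Check each clause:
  1. (~x5 | ~x3 | x6) — ~x5 is true.
  2. (~x3 | x1) — ~x3 is true.
  3. (~x8 | ~x9 | x4) — ~x8 is true.
  4. (~x2 | ~x7 | ~x6) — ~x7 is true.
  5. (~x1 | x10) — x10 is true.
  6. (~x1 | ~x3) — ~x3 is true.
  7. (x2 | x5 | ~x7) — ~x7 is true.
  8. (x4 | ~x6 | x5) — x4 is true.
  9. (~x2 | x4 | ~x10) — x4 is true.
  10. (x7 | ~x1) — ~x1 is true.
  11. (x5 | x10) — x10 is true.
  12. (x2 | ~x1) — x2 is true.
  13. (x10 | ~x2 | ~x8) — ~x8 is true.
  14. (x2 | x7 | x4) — x2 is true.
  15. (~x6 | x2) — x2 is true.
  16. (x9 | x1) — x9 is true.
  17. (~x5 | x1 | x2) — x2 is true.
  18. (x10 | x9) — x9 is true.
  19. (x9 | ~x7 | ~x4) — ~x7 is true.
  20. (~x6 | x10 | x4) — x10 is true.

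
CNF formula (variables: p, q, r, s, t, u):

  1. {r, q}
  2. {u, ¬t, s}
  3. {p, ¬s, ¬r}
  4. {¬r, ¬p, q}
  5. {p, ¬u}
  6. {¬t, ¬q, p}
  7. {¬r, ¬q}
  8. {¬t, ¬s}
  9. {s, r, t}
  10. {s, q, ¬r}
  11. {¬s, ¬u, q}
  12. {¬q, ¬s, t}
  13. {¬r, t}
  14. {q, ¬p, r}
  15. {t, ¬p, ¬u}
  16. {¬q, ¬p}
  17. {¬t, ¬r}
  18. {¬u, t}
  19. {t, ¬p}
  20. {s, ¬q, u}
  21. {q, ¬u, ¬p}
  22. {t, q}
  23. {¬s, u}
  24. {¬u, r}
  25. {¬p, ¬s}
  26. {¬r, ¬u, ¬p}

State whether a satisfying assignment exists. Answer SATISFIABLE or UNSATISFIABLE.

UNSATISFIABLE

q = True:
  propagation gives r=False, p=False, u=False, t=False; an empty clause results — contradiction.
q = False:
  propagation gives r=True, p=False, s=False; an empty clause results — contradiction.
Every branch closes, so no satisfying assignment exists.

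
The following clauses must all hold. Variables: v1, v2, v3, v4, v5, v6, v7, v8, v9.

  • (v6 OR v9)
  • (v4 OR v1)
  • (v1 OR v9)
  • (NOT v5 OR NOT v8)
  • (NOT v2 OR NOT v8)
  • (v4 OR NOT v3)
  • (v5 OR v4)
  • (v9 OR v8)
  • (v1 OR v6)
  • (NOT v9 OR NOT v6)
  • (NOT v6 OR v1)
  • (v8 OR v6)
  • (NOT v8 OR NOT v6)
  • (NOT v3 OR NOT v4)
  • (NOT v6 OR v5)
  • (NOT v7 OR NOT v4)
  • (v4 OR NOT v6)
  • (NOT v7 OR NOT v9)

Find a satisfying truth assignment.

v1=True, v2=False, v3=False, v4=True, v5=False, v6=False, v7=False, v8=True, v9=True

Pure literal: v1 appears only positively; assign v1 = True.
v2 occurs only negated in the remaining clauses — set v2 = False.
Try v3 = False.
Try v4 = True.
  then v7 is forced to False.
For the remaining variables, v5 = False, v6 = False, v8 = True, v9 = True works.
Check each clause:
  1. (v9 OR v6) — v9 is true.
  2. (v1 OR v4) — v1 is true.
  3. (v1 OR v9) — v1 is true.
  4. (NOT v8 OR NOT v5) — NOT v5 is true.
  5. (NOT v8 OR NOT v2) — NOT v2 is true.
  6. (v4 OR NOT v3) — v4 is true.
  7. (v5 OR v4) — v4 is true.
  8. (v9 OR v8) — v8 is true.
  9. (v6 OR v1) — v1 is true.
  10. (NOT v6 OR NOT v9) — NOT v6 is true.
  11. (v1 OR NOT v6) — v1 is true.
  12. (v6 OR v8) — v8 is true.
  13. (NOT v8 OR NOT v6) — NOT v6 is true.
  14. (NOT v4 OR NOT v3) — NOT v3 is true.
  15. (NOT v6 OR v5) — NOT v6 is true.
  16. (NOT v4 OR NOT v7) — NOT v7 is true.
  17. (NOT v6 OR v4) — NOT v6 is true.
  18. (NOT v7 OR NOT v9) — NOT v7 is true.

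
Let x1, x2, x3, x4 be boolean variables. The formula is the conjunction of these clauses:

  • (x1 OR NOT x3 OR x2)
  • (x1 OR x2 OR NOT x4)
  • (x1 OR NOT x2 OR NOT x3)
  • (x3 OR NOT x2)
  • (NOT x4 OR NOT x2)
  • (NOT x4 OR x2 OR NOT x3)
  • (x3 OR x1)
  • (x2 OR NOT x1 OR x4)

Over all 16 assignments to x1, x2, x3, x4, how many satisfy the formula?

The models are:
  x1=T x2=F x3=F x4=T
  x1=T x2=T x3=T x4=F
Count: 2.

2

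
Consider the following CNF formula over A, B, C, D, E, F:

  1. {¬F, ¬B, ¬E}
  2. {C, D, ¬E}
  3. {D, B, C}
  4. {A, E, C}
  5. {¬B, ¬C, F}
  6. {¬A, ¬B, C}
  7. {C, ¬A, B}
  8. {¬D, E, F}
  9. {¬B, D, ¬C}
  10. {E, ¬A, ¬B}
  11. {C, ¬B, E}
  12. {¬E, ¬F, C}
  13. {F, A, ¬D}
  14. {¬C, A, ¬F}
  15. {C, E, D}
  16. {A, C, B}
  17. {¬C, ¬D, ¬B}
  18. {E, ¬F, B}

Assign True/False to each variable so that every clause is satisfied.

A=F  B=F  C=T  D=F  E=T  F=F

Check each clause:
  1. {¬E, ¬B, ¬F} — ¬F is true.
  2. {D, ¬E, C} — C is true.
  3. {C, B, D} — C is true.
  4. {A, E, C} — C is true.
  5. {F, ¬B, ¬C} — ¬B is true.
  6. {¬A, C, ¬B} — C is true.
  7. {C, B, ¬A} — C is true.
  8. {F, ¬D, E} — ¬D is true.
  9. {D, ¬C, ¬B} — ¬B is true.
  10. {¬A, ¬B, E} — E is true.
  11. {E, C, ¬B} — C is true.
  12. {C, ¬E, ¬F} — C is true.
  13. {A, F, ¬D} — ¬D is true.
  14. {¬C, ¬F, A} — ¬F is true.
  15. {E, D, C} — C is true.
  16. {A, C, B} — C is true.
  17. {¬D, ¬C, ¬B} — ¬D is true.
  18. {¬F, B, E} — ¬F is true.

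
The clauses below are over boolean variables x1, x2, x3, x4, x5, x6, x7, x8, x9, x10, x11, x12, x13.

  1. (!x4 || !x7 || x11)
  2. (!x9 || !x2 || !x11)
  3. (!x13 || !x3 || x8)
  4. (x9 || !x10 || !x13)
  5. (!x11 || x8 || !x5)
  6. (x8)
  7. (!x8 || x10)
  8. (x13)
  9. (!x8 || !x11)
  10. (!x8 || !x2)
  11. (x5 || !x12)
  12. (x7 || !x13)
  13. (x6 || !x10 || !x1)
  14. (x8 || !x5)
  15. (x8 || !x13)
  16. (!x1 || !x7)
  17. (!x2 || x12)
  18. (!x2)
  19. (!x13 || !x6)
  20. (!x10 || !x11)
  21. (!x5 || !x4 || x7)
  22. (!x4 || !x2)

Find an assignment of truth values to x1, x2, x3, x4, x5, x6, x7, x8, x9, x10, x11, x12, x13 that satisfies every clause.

x1=F, x2=F, x3=F, x4=F, x5=T, x6=F, x7=T, x8=T, x9=T, x10=T, x11=F, x12=T, x13=T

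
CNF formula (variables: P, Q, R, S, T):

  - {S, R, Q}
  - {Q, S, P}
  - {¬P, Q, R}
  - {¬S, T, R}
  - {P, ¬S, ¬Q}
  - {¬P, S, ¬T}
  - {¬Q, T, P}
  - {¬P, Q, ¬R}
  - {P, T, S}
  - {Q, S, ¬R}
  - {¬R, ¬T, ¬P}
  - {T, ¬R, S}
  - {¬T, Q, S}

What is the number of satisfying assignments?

The models are:
  P=F Q=F R=F S=T T=T
  P=F Q=F R=T S=T T=F
  P=F Q=F R=T S=T T=T
  P=F Q=T R=F S=F T=T
  P=F Q=T R=T S=F T=T
  P=T Q=T R=F S=F T=F
  P=T Q=T R=F S=T T=T
  P=T Q=T R=T S=T T=F
That's 8 in total.

8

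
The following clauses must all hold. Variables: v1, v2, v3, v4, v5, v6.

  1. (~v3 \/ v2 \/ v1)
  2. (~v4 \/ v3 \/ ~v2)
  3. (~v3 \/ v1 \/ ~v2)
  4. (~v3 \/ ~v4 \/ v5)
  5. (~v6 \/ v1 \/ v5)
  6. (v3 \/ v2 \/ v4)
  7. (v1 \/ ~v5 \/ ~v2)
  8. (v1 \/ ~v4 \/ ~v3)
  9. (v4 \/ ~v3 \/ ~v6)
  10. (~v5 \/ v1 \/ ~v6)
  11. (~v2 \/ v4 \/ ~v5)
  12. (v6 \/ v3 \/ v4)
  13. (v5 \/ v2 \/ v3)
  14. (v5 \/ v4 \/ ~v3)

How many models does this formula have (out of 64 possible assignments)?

Split on v3, then v4.
  v3=1, v4=1: remaining (v1,v2,v5,v6) ∈ {(1,0,1,0); (1,0,1,1); (1,1,1,0); (1,1,1,1)} — 4.
  v3=1, v4=0: remaining (v1,v2,v5,v6) ∈ {(1,0,1,0)} — 1.
  v3=0, v4=1: remaining (v1,v2,v5,v6) ∈ {(0,0,1,0); (1,0,1,0); (1,0,1,1)} — 3.
  v3=0, v4=0: remaining (v1,v2,v5,v6) ∈ {(1,1,0,1)} — 1.
Total: 4 + 1 + 3 + 1 = 9.

9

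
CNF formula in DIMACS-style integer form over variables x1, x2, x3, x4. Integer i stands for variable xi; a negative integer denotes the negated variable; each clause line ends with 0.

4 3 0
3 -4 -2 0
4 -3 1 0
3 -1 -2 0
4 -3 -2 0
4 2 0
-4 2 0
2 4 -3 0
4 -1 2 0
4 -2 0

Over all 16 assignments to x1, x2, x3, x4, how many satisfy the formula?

2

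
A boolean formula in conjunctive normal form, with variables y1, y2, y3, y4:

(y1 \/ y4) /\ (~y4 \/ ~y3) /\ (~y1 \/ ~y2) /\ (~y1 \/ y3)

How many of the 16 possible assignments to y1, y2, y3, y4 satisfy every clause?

The models are:
  y1=0 y2=0 y3=0 y4=1
  y1=0 y2=1 y3=0 y4=1
  y1=1 y2=0 y3=1 y4=0
That's 3 in total.

3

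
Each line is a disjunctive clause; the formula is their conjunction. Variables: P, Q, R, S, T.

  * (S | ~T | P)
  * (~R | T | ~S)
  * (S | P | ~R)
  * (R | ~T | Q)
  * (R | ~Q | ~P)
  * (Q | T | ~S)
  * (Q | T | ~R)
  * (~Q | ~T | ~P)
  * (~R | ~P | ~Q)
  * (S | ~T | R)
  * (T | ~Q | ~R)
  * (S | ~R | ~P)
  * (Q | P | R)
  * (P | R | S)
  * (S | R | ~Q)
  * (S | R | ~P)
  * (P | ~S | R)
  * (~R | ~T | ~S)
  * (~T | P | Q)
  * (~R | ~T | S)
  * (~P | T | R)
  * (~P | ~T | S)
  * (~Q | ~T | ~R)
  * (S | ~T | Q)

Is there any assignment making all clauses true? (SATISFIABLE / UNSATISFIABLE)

R = True:
  T = True:
    propagation gives S=False; an empty clause results — contradiction.
  T = False:
    propagation gives S=False, P=True; an empty clause results — contradiction.
R = False:
  P = True:
    propagation gives Q=False, T=False; an empty clause results — contradiction.
  P = False:
    propagation gives Q=True, S=True; an empty clause results — contradiction.
Every branch closes, so no satisfying assignment exists.

UNSATISFIABLE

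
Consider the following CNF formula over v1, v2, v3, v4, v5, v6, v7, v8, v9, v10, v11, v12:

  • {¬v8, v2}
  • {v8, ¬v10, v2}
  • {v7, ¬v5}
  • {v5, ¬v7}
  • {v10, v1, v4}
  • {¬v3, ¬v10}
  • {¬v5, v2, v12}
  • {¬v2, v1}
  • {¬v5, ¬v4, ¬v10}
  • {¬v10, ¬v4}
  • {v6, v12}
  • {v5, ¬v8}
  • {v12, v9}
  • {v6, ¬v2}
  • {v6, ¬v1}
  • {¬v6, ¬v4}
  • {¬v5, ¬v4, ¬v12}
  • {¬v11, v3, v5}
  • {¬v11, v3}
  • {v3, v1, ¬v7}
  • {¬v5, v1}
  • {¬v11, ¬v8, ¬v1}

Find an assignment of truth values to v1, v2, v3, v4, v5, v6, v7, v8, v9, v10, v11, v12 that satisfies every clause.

Pure literal: v9 appears only positively; assign v9 = True.
Branch on v1: take v1 = True.
  then v6 is forced to True.
  then v4 is forced to False.
Try v2 = False.
  then v8 is forced to False.
  then v10 is forced to False.
For the remaining variables, v3 = True, v5 = False, v7 = False, v11 = True, v12 = False works.
Every clause has at least one true literal under this assignment.

v1=1, v2=0, v3=1, v4=0, v5=0, v6=1, v7=0, v8=0, v9=1, v10=0, v11=1, v12=0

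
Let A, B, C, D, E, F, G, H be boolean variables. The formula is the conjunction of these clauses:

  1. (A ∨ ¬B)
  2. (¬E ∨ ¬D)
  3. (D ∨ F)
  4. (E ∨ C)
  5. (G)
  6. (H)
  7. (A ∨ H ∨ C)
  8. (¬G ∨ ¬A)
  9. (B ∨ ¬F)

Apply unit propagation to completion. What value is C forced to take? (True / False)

Unit clause (G) sets G = True.
(H) stands alone — H = True.
In (¬A ∨ ¬G), ¬G is now false; ¬A must hold, so A = False.
(¬B ∨ A) with A = False leaves only ¬B, so B = False.
In (¬F ∨ B), B is now false; ¬F must hold, so F = False.
In (F ∨ D), F is now false; D must hold, so D = True.
(¬E ∨ ¬D) with D = True leaves only ¬E, so E = False.
From (E ∨ C) and E = False: C = True.

True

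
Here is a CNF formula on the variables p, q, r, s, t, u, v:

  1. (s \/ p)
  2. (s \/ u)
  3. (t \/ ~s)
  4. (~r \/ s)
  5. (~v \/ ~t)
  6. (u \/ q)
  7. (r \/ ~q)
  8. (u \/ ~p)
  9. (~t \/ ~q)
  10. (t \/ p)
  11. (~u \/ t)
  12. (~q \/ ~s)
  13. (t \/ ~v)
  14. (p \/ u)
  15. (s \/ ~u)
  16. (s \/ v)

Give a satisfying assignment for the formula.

p = False  q = False  r = True  s = True  t = True  u = True  v = False

Branch on p: take p = False.
  then s is forced to True.
  then t is forced to True.
  then v is forced to False.
  then q is forced to False.
  then u is forced to True.
r is now unconstrained; take r = True.
Check each clause:
  1. (s \/ p) — s is true.
  2. (s \/ u) — s is true.
  3. (t \/ ~s) — t is true.
  4. (~r \/ s) — s is true.
  5. (~t \/ ~v) — ~v is true.
  6. (q \/ u) — u is true.
  7. (r \/ ~q) — r is true.
  8. (~p \/ u) — ~p is true.
  9. (~t \/ ~q) — ~q is true.
  10. (t \/ p) — t is true.
  11. (~u \/ t) — t is true.
  12. (~s \/ ~q) — ~q is true.
  13. (t \/ ~v) — ~v is true.
  14. (p \/ u) — u is true.
  15. (s \/ ~u) — s is true.
  16. (s \/ v) — s is true.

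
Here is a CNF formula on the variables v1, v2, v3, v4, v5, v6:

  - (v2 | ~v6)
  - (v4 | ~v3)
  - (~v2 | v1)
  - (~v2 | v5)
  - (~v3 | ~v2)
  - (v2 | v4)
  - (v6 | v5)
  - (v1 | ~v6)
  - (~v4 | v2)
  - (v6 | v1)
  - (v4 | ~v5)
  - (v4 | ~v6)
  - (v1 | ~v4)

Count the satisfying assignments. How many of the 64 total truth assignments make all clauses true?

The models are:
  v1=T v2=T v3=F v4=T v5=T v6=F
  v1=T v2=T v3=F v4=T v5=T v6=T
Count: 2.

2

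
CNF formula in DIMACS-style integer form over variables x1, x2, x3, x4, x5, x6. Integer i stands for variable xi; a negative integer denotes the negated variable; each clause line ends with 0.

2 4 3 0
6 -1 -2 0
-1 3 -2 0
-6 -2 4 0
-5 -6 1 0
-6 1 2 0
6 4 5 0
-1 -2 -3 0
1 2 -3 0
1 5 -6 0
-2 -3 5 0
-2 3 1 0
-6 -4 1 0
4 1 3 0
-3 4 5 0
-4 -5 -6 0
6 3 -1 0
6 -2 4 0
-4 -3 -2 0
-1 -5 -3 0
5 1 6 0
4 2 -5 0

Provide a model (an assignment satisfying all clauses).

x1=T, x2=F, x3=T, x4=T, x5=F, x6=F

Try x1 = True.
Branch on x2: take x2 = False.
The remaining clauses are satisfied by x3 = True, x4 = True, x5 = False, x6 = False.
Every clause has at least one true literal under this assignment.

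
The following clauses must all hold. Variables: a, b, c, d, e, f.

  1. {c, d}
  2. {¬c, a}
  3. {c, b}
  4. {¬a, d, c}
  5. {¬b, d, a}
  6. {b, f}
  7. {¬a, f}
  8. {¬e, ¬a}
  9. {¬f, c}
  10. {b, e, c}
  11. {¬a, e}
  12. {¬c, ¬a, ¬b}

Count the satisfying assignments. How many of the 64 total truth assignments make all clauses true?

2

Satisfying assignments:
  a=F b=T c=F d=T e=F f=F
  a=F b=T c=F d=T e=T f=F
Count: 2.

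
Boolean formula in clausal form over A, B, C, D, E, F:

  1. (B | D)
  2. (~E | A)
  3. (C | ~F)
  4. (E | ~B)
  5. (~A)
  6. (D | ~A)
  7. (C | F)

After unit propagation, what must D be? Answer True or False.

(~A) stands alone — A = False.
From (~E | A) and A = False: E = False.
(E | ~B) with E = False leaves only ~B, so B = False.
In (B | D), B is now false; D must hold, so D = True.

True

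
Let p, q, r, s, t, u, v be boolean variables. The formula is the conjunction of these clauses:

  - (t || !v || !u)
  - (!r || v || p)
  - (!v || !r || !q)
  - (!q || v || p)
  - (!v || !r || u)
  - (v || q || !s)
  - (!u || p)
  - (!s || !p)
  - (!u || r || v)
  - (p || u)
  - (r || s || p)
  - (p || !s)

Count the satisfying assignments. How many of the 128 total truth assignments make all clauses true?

Split on p, then v.
  p=T, v=T: 7 of the 32 assignments to (q,r,s,t,u) work.
  p=T, v=F: q, t free; 3 ways for (r,s,u) × 2^2 = 12.
  p=F, v=T: a clause becomes empty — 0.
  p=F, v=F: a clause becomes empty — 0.
Total: 7 + 12 + 0 + 0 = 19.

19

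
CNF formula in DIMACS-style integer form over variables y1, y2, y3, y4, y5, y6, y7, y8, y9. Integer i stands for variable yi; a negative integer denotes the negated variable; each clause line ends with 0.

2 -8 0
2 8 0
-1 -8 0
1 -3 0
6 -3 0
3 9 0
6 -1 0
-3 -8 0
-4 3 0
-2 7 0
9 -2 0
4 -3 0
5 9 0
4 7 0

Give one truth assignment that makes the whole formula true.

y1 = False, y2 = True, y3 = False, y4 = False, y5 = True, y6 = True, y7 = True, y8 = False, y9 = True

Pure literal: y5 appears only positively; assign y5 = True.
y6 occurs only positively in the remaining clauses — set y6 = True.
Set y1 = False and propagate.
  then y3 is forced to False.
  then y9 is forced to True.
  then y4 is forced to False.
  then y7 is forced to True.
Try y2 = True.
y8 is now unconstrained; take y8 = False.
Every clause has at least one true literal under this assignment.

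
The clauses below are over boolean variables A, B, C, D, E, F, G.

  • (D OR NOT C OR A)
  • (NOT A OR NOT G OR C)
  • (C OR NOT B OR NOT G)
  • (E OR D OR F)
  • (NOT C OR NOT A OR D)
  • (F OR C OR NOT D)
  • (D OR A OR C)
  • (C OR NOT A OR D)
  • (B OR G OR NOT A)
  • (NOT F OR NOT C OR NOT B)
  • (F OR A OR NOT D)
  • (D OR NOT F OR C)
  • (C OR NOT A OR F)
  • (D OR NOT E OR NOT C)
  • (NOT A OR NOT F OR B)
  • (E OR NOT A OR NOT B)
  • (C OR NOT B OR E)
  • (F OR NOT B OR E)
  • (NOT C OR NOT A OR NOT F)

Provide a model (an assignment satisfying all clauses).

Try A = False.
For the remaining variables, B = False, C = True, D = True, E = True, F = True, G = False works.
Check each clause:
  1. (D OR NOT C OR A) — D is true.
  2. (NOT G OR NOT A OR C) — NOT G is true.
  3. (NOT G OR NOT B OR C) — NOT G is true.
  4. (D OR F OR E) — D is true.
  5. (NOT A OR D OR NOT C) — D is true.
  6. (F OR C OR NOT D) — C is true.
  7. (D OR C OR A) — C is true.
  8. (C OR D OR NOT A) — C is true.
  9. (G OR B OR NOT A) — NOT A is true.
  10. (NOT C OR NOT F OR NOT B) — NOT B is true.
  11. (A OR F OR NOT D) — F is true.
  12. (D OR NOT F OR C) — C is true.
  13. (C OR F OR NOT A) — C is true.
  14. (D OR NOT E OR NOT C) — D is true.
  15. (B OR NOT F OR NOT A) — NOT A is true.
  16. (NOT B OR NOT A OR E) — E is true.
  17. (NOT B OR C OR E) — C is true.
  18. (NOT B OR F OR E) — E is true.
  19. (NOT C OR NOT F OR NOT A) — NOT A is true.

A = False  B = False  C = True  D = True  E = True  F = True  G = False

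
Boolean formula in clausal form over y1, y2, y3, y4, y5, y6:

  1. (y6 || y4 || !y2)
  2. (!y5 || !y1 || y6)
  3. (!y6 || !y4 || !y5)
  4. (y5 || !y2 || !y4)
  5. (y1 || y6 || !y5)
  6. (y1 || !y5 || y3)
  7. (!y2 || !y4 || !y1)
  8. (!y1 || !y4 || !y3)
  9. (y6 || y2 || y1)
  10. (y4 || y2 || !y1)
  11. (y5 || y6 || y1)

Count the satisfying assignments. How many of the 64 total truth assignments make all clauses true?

Case analysis on y1 and y4:
  y1=1, y4=1: remaining (y2,y3,y5,y6) ∈ {(0,0,0,0); (0,0,0,1)} — 2.
  y1=1, y4=0: remaining (y2,y3,y5,y6) ∈ {(1,0,0,1); (1,0,1,1); (1,1,0,1); (1,1,1,1)} — 4.
  y1=0, y4=1: remaining (y2,y3,y5,y6) ∈ {(0,0,0,1); (0,1,0,1)} — 2.
  y1=0, y4=0: y2 free; 3 ways for (y3,y5,y6) × 2^1 = 6.
Total: 2 + 4 + 2 + 6 = 14.

14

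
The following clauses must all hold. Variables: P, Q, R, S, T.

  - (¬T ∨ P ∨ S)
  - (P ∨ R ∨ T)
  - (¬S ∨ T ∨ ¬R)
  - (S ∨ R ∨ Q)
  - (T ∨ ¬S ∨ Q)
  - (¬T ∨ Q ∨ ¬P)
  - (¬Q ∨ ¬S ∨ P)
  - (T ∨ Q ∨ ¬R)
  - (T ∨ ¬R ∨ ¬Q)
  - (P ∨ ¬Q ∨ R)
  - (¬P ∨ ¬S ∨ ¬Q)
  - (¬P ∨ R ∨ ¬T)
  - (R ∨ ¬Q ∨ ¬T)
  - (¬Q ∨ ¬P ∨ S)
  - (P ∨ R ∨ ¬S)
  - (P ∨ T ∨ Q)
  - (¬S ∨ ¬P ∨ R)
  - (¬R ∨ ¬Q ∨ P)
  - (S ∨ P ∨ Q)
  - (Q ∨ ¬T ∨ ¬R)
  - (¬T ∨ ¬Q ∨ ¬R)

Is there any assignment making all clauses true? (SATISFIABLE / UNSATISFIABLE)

UNSATISFIABLE

Q = True:
  P = True:
    propagation gives S=False; an empty clause results — contradiction.
  P = False:
    propagation gives S=False, T=False, R=True; an empty clause results — contradiction.
Q = False:
  T = True:
    propagation gives P=False, S=True, R=True; an empty clause results — contradiction.
  T = False:
    propagation gives S=False, R=True; an empty clause results — contradiction.
Every branch closes, so no satisfying assignment exists.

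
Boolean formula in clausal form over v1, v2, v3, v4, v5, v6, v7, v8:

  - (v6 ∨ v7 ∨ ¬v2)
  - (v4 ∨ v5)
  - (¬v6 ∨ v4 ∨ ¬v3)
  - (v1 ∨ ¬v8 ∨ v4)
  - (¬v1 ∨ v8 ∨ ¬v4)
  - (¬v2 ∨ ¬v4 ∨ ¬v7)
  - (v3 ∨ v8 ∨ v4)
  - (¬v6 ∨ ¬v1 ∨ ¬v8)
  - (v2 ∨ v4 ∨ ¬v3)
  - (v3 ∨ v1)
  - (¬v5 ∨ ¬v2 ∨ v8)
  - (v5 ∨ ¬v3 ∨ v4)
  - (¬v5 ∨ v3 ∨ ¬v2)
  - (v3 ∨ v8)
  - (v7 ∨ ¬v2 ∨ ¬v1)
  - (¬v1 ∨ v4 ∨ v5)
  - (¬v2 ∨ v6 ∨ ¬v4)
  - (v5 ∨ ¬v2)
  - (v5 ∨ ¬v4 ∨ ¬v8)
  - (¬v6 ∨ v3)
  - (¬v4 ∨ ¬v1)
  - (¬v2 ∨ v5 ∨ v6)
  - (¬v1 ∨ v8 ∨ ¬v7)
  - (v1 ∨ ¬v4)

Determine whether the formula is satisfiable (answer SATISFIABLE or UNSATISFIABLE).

SATISFIABLE

Try v1 = True.
  then v4 is forced to False.
  then v5 is forced to True.
Try v2 = True.
  then v8 is forced to True.
  then v6 is forced to False.
  then v7 is forced to True.
  then v3 is forced to True.
Every clause has at least one true literal under this assignment.
So v1=T  v2=T  v3=T  v4=F  v5=T  v6=F  v7=T  v8=T is a satisfying assignment.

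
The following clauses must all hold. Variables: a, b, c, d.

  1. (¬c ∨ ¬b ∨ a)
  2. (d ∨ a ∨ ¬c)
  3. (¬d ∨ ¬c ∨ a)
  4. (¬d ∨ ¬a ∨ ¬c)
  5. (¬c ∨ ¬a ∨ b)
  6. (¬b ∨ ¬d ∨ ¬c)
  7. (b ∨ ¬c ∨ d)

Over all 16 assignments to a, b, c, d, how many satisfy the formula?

9

Split on c, then a.
  c=T, a=T: remaining (b,d) ∈ {(T,F)} — 1.
  c=T, a=F: a clause becomes empty — 0.
  c=F, a=T: remaining (b,d) ∈ {(F,F); (F,T); (T,F); (T,T)} — 4.
  c=F, a=F: remaining (b,d) ∈ {(F,F); (F,T); (T,F); (T,T)} — 4.
Total: 1 + 0 + 4 + 4 = 9.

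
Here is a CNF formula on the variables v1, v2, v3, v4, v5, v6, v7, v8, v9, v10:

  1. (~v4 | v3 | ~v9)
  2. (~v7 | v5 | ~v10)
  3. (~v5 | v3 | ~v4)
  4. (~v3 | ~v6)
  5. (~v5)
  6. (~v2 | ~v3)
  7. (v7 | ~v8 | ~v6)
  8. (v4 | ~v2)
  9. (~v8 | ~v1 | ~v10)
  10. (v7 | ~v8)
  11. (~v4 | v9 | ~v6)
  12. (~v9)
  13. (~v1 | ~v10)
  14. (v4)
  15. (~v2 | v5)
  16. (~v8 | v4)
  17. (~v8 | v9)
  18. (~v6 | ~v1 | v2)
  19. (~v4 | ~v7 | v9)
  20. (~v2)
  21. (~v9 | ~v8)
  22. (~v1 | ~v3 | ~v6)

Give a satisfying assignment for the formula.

v1=F, v2=F, v3=T, v4=T, v5=F, v6=F, v7=F, v8=F, v9=F, v10=T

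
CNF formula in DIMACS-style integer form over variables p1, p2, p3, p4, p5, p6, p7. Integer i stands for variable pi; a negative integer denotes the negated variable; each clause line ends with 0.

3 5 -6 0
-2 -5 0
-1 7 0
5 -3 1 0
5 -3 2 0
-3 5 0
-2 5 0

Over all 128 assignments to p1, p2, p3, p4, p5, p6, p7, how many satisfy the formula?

Split on p5, then p3.
  p5=T, p3=T: p4, p6 free; 3 ways for (p1,p2,p7) × 2^2 = 12.
  p5=T, p3=F: p4, p6 free; 3 ways for (p1,p2,p7) × 2^2 = 12.
  p5=F, p3=T: a clause becomes empty — 0.
  p5=F, p3=F: p4 free; 3 ways for (p1,p2,p6,p7) × 2^1 = 6.
Total: 12 + 12 + 0 + 6 = 30.

30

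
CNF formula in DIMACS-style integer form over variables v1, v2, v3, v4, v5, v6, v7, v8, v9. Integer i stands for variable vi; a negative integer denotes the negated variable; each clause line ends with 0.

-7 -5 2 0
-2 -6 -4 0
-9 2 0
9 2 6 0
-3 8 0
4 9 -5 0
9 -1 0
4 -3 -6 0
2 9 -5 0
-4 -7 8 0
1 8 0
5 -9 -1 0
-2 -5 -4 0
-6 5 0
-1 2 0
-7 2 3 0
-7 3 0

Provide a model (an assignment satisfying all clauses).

v1=True, v2=True, v3=False, v4=False, v5=True, v6=False, v7=False, v8=False, v9=True

Pure literal: v7 appears only negated; assign v7 = False.
Try v1 = True.
  then v9 is forced to True.
  then v2 is forced to True.
  then v5 is forced to True.
  then v4 is forced to False.
Try v3 = False.
v6, v8 are now unconstrained; take v6 = False, v8 = False.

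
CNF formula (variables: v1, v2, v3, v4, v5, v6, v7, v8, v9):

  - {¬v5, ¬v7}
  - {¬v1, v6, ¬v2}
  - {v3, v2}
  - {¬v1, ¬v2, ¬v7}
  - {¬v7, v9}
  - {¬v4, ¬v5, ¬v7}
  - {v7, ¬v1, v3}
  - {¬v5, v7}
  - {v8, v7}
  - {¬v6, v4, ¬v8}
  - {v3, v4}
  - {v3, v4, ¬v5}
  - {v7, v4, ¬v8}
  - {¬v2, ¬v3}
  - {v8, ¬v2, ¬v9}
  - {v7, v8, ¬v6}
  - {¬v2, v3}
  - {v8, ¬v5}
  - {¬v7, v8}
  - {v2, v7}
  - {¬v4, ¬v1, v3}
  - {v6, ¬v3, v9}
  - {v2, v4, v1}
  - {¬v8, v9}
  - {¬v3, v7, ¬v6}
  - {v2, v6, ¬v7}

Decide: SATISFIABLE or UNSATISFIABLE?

v5 occurs only negated in the remaining clauses — set v5 = False.
Set v1 = True and propagate.
Branch on v2: take v2 = False.
  then v3 is forced to True.
  then v7 is forced to True.
  then v9 is forced to True.
  then v8 is forced to True.
  then v6 is forced to True.
  then v4 is forced to True.
Every clause has at least one true literal under this assignment.
So v1 = True  v2 = False  v3 = True  v4 = True  v5 = False  v6 = True  v7 = True  v8 = True  v9 = True is a satisfying assignment.

SATISFIABLE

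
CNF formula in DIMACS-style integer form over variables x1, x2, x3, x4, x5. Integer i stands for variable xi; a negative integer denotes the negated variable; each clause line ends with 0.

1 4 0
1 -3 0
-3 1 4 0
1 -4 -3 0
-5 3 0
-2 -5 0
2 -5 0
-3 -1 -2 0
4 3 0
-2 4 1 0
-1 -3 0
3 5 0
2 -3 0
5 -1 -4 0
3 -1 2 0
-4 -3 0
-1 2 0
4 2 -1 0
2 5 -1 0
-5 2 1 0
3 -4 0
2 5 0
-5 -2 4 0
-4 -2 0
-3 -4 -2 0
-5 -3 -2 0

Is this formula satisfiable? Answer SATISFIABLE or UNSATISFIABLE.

UNSATISFIABLE

x2 = True:
  propagation gives x5=False, x3=True, x1=True; an empty clause results — contradiction.
x2 = False:
  propagation gives x5=False; an empty clause results — contradiction.
Every branch closes, so no satisfying assignment exists.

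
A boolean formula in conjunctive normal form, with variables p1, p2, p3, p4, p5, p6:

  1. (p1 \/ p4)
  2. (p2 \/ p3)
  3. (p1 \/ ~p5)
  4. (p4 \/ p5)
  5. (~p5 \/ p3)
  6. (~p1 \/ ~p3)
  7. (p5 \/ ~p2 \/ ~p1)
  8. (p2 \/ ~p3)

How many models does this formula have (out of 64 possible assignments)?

The models are:
  p1=0 p2=1 p3=0 p4=1 p5=0 p6=0
  p1=0 p2=1 p3=0 p4=1 p5=0 p6=1
  p1=0 p2=1 p3=1 p4=1 p5=0 p6=0
  p1=0 p2=1 p3=1 p4=1 p5=0 p6=1
That's 4 in total.

4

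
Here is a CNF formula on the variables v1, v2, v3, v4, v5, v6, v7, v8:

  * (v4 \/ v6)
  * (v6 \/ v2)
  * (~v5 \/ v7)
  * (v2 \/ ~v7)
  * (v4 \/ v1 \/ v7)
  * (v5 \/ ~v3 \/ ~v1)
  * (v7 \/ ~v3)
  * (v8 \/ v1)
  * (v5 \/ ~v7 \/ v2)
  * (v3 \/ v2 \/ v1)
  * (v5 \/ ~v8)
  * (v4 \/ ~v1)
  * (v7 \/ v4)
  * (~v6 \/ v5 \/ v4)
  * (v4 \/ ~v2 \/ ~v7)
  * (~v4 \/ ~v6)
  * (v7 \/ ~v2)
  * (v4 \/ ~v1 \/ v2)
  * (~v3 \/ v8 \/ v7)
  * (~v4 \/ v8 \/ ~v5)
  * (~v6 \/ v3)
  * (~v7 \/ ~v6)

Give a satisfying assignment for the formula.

Branch on v1: take v1 = True.
  then v4 is forced to True.
  then v6 is forced to False.
  then v2 is forced to True.
  then v7 is forced to True.
Branch on v3: take v3 = False.
Try v5 = True.
  then v8 is forced to True.
Check each clause:
  1. (v6 \/ v4) — v4 is true.
  2. (v6 \/ v2) — v2 is true.
  3. (v7 \/ ~v5) — v7 is true.
  4. (~v7 \/ v2) — v2 is true.
  5. (v4 \/ v7 \/ v1) — v1 is true.
  6. (v5 \/ ~v3 \/ ~v1) — ~v3 is true.
  7. (v7 \/ ~v3) — ~v3 is true.
  8. (v1 \/ v8) — v8 is true.
  9. (v5 \/ v2 \/ ~v7) — v2 is true.
  10. (v3 \/ v1 \/ v2) — v1 is true.
  11. (~v8 \/ v5) — v5 is true.
  12. (~v1 \/ v4) — v4 is true.
  13. (v7 \/ v4) — v4 is true.
  14. (~v6 \/ v5 \/ v4) — ~v6 is true.
  15. (~v2 \/ v4 \/ ~v7) — v4 is true.
  16. (~v6 \/ ~v4) — ~v6 is true.
  17. (~v2 \/ v7) — v7 is true.
  18. (~v1 \/ v2 \/ v4) — v2 is true.
  19. (v7 \/ v8 \/ ~v3) — v8 is true.
  20. (v8 \/ ~v4 \/ ~v5) — v8 is true.
  21. (~v6 \/ v3) — ~v6 is true.
  22. (~v7 \/ ~v6) — ~v6 is true.

v1 = True  v2 = True  v3 = False  v4 = True  v5 = True  v6 = False  v7 = True  v8 = True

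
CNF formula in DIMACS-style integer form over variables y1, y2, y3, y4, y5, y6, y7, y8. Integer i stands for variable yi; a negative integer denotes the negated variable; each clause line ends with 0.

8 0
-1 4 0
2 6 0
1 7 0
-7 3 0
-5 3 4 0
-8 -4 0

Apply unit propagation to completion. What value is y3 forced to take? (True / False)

True

(y8) is a unit clause: y8 = True.
(~y4 \/ ~y8): since y8 = True, the clause reduces to (~y4). y4 = False.
In (~y1 \/ y4), y4 is now false; ~y1 must hold, so y1 = False.
In (y1 \/ y7), y1 is now false; y7 must hold, so y7 = True.
From (y3 \/ ~y7) and y7 = True: y3 = True.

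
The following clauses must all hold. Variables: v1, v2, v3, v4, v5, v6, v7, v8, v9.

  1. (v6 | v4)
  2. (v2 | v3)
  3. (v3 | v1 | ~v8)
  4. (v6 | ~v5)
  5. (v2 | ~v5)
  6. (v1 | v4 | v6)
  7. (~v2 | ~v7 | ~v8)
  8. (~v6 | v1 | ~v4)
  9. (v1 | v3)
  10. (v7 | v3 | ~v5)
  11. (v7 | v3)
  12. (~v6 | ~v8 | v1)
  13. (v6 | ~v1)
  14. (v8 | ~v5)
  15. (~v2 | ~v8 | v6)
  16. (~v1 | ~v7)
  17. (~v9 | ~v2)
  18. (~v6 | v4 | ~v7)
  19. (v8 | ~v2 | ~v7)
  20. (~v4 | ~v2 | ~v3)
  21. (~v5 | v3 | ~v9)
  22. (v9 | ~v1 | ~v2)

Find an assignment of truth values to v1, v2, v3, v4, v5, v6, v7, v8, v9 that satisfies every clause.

v1 = 0, v2 = 0, v3 = 1, v4 = 1, v5 = 0, v6 = 0, v7 = 0, v8 = 1, v9 = 1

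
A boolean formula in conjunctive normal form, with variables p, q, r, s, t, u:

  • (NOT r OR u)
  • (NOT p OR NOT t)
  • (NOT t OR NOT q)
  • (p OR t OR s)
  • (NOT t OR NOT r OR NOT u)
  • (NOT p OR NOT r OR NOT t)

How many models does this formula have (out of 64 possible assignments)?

Split on t, then p.
  t=T, p=T: a clause becomes empty — 0.
  t=T, p=F: remaining (q,r,s,u) ∈ {(F,F,F,F); (F,F,F,T); (F,F,T,F); (F,F,T,T)} — 4.
  t=F, p=T: q, s free; 3 ways for (r,u) × 2^2 = 12.
  t=F, p=F: q free; 3 ways for (r,s,u) × 2^1 = 6.
Total: 0 + 4 + 12 + 6 = 22.

22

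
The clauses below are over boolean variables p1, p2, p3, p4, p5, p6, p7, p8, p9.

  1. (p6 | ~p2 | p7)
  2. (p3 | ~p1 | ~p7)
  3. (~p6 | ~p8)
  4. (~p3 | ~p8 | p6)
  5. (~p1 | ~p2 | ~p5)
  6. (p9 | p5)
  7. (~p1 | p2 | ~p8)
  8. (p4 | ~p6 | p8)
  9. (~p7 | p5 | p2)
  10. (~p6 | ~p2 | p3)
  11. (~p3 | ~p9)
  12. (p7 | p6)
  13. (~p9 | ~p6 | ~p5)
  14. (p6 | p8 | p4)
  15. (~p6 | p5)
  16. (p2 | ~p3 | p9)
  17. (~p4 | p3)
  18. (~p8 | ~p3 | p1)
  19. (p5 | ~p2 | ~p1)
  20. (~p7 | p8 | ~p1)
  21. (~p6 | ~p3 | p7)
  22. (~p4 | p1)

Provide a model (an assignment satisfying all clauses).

p1=F  p2=F  p3=F  p4=F  p5=T  p6=F  p7=T  p8=T  p9=T

Check each clause:
  1. (p7 | p6 | ~p2) — ~p2 is true.
  2. (~p7 | ~p1 | p3) — ~p1 is true.
  3. (~p8 | ~p6) — ~p6 is true.
  4. (p6 | ~p3 | ~p8) — ~p3 is true.
  5. (~p5 | ~p1 | ~p2) — ~p1 is true.
  6. (p9 | p5) — p9 is true.
  7. (~p1 | ~p8 | p2) — ~p1 is true.
  8. (p8 | ~p6 | p4) — p8 is true.
  9. (p2 | p5 | ~p7) — p5 is true.
  10. (~p6 | p3 | ~p2) — ~p6 is true.
  11. (~p9 | ~p3) — ~p3 is true.
  12. (p7 | p6) — p7 is true.
  13. (~p5 | ~p6 | ~p9) — ~p6 is true.
  14. (p4 | p8 | p6) — p8 is true.
  15. (~p6 | p5) — ~p6 is true.
  16. (~p3 | p2 | p9) — p9 is true.
  17. (p3 | ~p4) — ~p4 is true.
  18. (~p8 | p1 | ~p3) — ~p3 is true.
  19. (p5 | ~p1 | ~p2) — p5 is true.
  20. (~p7 | ~p1 | p8) — p8 is true.
  21. (~p6 | ~p3 | p7) — ~p6 is true.
  22. (~p4 | p1) — ~p4 is true.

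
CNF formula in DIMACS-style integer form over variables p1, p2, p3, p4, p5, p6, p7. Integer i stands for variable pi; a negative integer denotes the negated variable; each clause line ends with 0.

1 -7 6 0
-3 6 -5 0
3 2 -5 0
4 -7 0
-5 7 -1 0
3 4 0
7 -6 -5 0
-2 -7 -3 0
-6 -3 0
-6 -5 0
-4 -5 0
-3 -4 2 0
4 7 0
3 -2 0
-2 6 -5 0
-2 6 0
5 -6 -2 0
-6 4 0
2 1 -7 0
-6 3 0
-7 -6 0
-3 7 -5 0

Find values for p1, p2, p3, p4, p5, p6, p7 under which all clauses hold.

p1=True, p2=False, p3=False, p4=True, p5=False, p6=False, p7=True

Set p1 = True and propagate.
Branch on p2: take p2 = False.
The remaining clauses are satisfied by p3 = False, p4 = True, p5 = False, p6 = False, p7 = True.
Every clause has at least one true literal under this assignment.
Check each clause:
  1. (NOT p7 OR p1 OR p6) — p1 is true.
  2. (p6 OR NOT p3 OR NOT p5) — NOT p5 is true.
  3. (p2 OR p3 OR NOT p5) — NOT p5 is true.
  4. (NOT p7 OR p4) — p4 is true.
  5. (p7 OR NOT p5 OR NOT p1) — NOT p5 is true.
  6. (p4 OR p3) — p4 is true.
  7. (NOT p6 OR NOT p5 OR p7) — NOT p6 is true.
  8. (NOT p7 OR NOT p3 OR NOT p2) — NOT p3 is true.
  9. (NOT p3 OR NOT p6) — NOT p6 is true.
  10. (NOT p5 OR NOT p6) — NOT p6 is true.
  11. (NOT p5 OR NOT p4) — NOT p5 is true.
  12. (NOT p3 OR NOT p4 OR p2) — NOT p3 is true.
  13. (p4 OR p7) — p4 is true.
  14. (p3 OR NOT p2) — NOT p2 is true.
  15. (p6 OR NOT p5 OR NOT p2) — NOT p5 is true.
  16. (NOT p2 OR p6) — NOT p2 is true.
  17. (NOT p2 OR p5 OR NOT p6) — NOT p6 is true.
  18. (NOT p6 OR p4) — NOT p6 is true.
  19. (NOT p7 OR p2 OR p1) — p1 is true.
  20. (p3 OR NOT p6) — NOT p6 is true.
  21. (NOT p7 OR NOT p6) — NOT p6 is true.
  22. (p7 OR NOT p3 OR NOT p5) — NOT p5 is true.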